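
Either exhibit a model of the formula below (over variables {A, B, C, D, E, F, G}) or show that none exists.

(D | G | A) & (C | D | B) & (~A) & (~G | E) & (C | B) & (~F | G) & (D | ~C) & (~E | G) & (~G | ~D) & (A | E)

(~A) alone gives A = 0.
(E) alone gives E = 1.
(G) alone gives G = 1.
(~D) alone gives D = 0.
(~C) alone gives C = 0.
(B) alone gives B = 1.
No clause remains; F is free.

A ↦ 0; B ↦ 1; C ↦ 0; D ↦ 0; E ↦ 1; F ↦ 1; G ↦ 1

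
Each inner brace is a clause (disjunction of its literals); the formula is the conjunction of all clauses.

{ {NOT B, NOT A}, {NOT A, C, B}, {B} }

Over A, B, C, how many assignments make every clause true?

2

There are 2^3 = 8 truth assignments over (A, B, C).
Split on A. With A = true, the clauses containing A are satisfied and NOT A drops from the rest; 0 of the 2^2 = 4 assignments to the other variables satisfy what remains.
With A = false, by the same count on the reduced clause set, 2 assignments work.
(One model: A=F, B=T, C=F.)
Total: 0 + 2 = 2.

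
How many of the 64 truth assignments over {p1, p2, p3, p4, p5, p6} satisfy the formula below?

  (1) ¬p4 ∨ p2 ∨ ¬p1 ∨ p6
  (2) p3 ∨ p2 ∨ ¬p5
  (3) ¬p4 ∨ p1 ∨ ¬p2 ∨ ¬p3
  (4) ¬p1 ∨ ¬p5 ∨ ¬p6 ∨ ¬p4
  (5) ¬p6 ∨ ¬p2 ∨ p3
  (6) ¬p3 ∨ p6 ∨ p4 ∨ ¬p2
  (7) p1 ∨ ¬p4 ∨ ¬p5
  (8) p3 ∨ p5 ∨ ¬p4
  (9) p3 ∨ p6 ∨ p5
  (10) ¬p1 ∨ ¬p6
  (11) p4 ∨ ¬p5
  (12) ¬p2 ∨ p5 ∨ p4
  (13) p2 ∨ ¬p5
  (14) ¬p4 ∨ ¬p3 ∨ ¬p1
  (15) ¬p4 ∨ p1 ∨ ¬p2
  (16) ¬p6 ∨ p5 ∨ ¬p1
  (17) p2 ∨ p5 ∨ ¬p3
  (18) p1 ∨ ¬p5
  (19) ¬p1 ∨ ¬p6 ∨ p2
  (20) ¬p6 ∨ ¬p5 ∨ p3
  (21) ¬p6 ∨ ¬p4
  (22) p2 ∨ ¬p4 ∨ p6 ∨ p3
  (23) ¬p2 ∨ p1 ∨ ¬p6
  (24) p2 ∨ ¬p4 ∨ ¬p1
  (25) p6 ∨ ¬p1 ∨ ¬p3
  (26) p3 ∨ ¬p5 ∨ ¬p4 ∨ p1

There are 2^6 = 64 truth assignments over (p1, p2, p3, p4, p5, p6).
Split on p3. With p3 = True, the clauses containing p3 are satisfied and ¬p3 drops from the rest; 0 of the 2^5 = 32 assignments to the other variables satisfy what remains.
With p3 = False, by the same count on the reduced clause set, 2 assignments work.
Total: 0 + 2 = 2.

2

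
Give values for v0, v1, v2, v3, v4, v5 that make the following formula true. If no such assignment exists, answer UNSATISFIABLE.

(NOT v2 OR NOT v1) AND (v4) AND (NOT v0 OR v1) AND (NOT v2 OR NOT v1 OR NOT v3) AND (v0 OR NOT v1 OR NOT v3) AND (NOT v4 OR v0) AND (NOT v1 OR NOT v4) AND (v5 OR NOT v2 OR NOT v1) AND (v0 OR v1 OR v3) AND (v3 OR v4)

UNSATISFIABLE

From the singleton clause (v4), v4 = true.
From the singleton clause (v0), v0 = true.
From the singleton clause (v1), v1 = true.
Now (NOT v1) is unsatisfied and unit — conflict.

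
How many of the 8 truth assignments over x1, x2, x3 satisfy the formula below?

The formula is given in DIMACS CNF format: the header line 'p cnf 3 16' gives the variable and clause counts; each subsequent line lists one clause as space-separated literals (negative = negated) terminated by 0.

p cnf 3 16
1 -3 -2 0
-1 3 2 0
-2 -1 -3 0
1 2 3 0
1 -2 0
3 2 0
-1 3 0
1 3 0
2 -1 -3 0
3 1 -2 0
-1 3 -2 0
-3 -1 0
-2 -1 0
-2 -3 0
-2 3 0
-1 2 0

1

There are 2^3 = 8 truth assignments over (x1, x2, x3).
Check each against the 16 clauses (columns in the order x1, x2, x3):
  F F F  ✗ fails (x1 ∨ x2 ∨ x3)
  F F T  ✓ satisfies all
  F T F  ✗ fails (x1 ∨ ¬x2)
  F T T  ✗ fails (x1 ∨ ¬x3 ∨ ¬x2)
  T F F  ✗ fails (¬x1 ∨ x3 ∨ x2)
  T F T  ✗ fails (x2 ∨ ¬x1 ∨ ¬x3)
  T T F  ✗ fails (¬x1 ∨ x3)
  T T T  ✗ fails (¬x2 ∨ ¬x1 ∨ ¬x3)
1 of the 8 rows is a model.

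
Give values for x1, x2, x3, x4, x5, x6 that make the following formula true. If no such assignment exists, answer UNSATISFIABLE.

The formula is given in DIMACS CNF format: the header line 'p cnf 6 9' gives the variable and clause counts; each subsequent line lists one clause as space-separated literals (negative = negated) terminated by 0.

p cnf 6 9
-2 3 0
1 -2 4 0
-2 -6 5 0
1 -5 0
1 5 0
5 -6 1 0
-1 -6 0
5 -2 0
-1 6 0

UNSATISFIABLE

Branch on x2: set x2 = False.
Branch on x1: set x1 = True.
(¬x6) alone gives x6 = False.
But (x6) is also a unit clause — contradiction.
That branch fails; take x1 = False instead.
(¬x5) alone gives x5 = False.
But (x5) is also a unit clause — contradiction.
Neither x1 = True nor x1 = False works.
That branch fails; take x2 = True instead.
(x3) alone gives x3 = True.
(x5) alone gives x5 = True.
(x1) alone gives x1 = True.
(¬x6) alone gives x6 = False.
But (x6) is also a unit clause — contradiction.
Neither x2 = True nor x2 = False works.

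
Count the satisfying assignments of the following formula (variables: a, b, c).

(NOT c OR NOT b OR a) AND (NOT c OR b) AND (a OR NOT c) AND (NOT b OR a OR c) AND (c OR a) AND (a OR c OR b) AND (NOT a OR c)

1

There are 2^3 = 8 truth assignments over (a, b, c).
Check each against the 7 clauses (columns in the order a, b, c):
  F F F  ✗ fails (c OR a)
  F F T  ✗ fails (NOT c OR b)
  F T F  ✗ fails (NOT b OR a OR c)
  F T T  ✗ fails (NOT c OR NOT b OR a)
  T F F  ✗ fails (NOT a OR c)
  T F T  ✗ fails (NOT c OR b)
  T T F  ✗ fails (NOT a OR c)
  T T T  ✓ satisfies all
1 of the 8 rows is a model.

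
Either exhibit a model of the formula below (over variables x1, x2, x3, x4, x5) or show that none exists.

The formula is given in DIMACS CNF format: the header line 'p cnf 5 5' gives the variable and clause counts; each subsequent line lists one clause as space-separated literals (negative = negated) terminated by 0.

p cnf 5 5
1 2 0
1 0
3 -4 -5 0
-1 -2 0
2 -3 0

The clause (x1) is unit, so x1 = True.
The clause (¬x2) is unit, so x2 = False.
The clause (¬x3) is unit, so x3 = False.
Case x4 = True:
The clause (¬x5) is unit, so x5 = False.
Every clause now holds.

x1 ↦ True,  x2 ↦ False,  x3 ↦ False,  x4 ↦ True,  x5 ↦ False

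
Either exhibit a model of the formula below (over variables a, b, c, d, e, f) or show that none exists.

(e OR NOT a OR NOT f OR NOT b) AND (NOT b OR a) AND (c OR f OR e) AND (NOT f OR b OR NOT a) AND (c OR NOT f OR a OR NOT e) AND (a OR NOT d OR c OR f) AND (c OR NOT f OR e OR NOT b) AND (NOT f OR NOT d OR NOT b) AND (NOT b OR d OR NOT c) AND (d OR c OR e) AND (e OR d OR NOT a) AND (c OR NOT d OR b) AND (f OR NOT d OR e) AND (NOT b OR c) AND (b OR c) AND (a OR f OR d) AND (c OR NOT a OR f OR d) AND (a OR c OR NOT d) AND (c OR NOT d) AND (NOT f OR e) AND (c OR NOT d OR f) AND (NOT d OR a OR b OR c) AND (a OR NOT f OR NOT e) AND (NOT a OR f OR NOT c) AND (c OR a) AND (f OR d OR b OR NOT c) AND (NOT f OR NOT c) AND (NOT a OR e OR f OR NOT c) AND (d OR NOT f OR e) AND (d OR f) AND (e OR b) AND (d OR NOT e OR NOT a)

a ↦ false, b ↦ false, c ↦ true, d ↦ true, e ↦ true, f ↦ false

Suppose b = false.
Unit clause (c) forces c = true.
Unit clause (NOT f) forces f = false.
Unit clause (NOT a) forces a = false.
Unit clause (d) forces d = true.
Unit clause (e) forces e = true.
All clauses are satisfied.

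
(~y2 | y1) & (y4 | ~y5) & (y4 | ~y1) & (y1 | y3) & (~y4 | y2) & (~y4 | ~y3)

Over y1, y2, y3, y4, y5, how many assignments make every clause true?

3

There are 2^5 = 32 truth assignments over (y1, y2, y3, y4, y5).
Split on y2. With y2 = 1, the clauses containing y2 are satisfied and ~y2 drops from the rest; 2 of the 2^4 = 16 assignments to the other variables satisfy what remains.
With y2 = 0, by the same count on the reduced clause set, 1 assignment works.
Total: 2 + 1 = 3.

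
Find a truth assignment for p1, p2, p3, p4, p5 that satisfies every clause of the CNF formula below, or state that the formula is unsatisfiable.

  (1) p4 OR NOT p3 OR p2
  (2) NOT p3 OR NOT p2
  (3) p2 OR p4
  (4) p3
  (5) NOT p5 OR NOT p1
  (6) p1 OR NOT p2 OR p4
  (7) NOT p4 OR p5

p1: false,  p2: false,  p3: true,  p4: true,  p5: true

(p3) alone gives p3 = true.
(NOT p2) alone gives p2 = false.
(p4) alone gives p4 = true.
(p5) alone gives p5 = true.
(NOT p1) alone gives p1 = false.
All clauses are satisfied.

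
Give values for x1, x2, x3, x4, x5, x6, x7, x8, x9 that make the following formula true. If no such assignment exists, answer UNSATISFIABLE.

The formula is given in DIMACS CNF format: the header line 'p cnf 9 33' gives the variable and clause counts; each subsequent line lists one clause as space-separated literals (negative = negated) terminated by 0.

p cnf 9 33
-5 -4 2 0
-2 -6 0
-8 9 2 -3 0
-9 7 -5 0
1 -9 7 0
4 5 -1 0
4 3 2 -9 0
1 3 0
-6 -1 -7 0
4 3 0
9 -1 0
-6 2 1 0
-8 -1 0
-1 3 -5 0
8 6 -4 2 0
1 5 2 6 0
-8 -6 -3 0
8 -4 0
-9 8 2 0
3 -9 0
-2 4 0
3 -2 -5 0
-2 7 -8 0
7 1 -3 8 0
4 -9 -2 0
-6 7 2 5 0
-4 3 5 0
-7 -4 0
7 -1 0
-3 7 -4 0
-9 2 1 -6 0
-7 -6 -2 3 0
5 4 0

Branch on x2: set x2 = False.
Branch on x5: set x5 = True.
Unit clause (¬x4) forces x4 = False.
Unit clause (x3) forces x3 = True.
Branch on x8: set x8 = False.
Unit clause (¬x9) forces x9 = False.
Unit clause (¬x1) forces x1 = False.
Unit clause (¬x6) forces x6 = False.
Unit clause (x7) forces x7 = True.
All clauses are satisfied.

x1=False; x2=False; x3=True; x4=False; x5=True; x6=False; x7=True; x8=False; x9=False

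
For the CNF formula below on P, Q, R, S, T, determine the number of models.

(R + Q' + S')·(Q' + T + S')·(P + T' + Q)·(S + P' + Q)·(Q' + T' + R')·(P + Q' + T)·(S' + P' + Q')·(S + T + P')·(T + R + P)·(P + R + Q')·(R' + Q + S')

4

There are 2^5 = 32 truth assignments over (P, Q, R, S, T).
Split on Q. With Q = 1, the clauses containing Q are satisfied and Q' drops from the rest; 1 of the 2^4 = 16 assignments to the other variables satisfy what remains.
With Q = 0, by the same count on the reduced clause set, 3 assignments work.
(One model: P=F, Q=F, R=T, S=F, T=F.)
Total: 1 + 3 = 4.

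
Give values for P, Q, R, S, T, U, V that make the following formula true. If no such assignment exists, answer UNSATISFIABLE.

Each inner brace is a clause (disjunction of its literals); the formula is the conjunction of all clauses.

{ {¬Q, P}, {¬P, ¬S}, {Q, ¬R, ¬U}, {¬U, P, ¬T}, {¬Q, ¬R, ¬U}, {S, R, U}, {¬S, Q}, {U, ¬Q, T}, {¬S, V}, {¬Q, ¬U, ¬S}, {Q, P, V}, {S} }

UNSATISFIABLE

The clause (S) is unit, so S = True.
The clause (¬P) is unit, so P = False.
The clause (¬Q) is unit, so Q = False.
That conflicts with the unit clause (Q).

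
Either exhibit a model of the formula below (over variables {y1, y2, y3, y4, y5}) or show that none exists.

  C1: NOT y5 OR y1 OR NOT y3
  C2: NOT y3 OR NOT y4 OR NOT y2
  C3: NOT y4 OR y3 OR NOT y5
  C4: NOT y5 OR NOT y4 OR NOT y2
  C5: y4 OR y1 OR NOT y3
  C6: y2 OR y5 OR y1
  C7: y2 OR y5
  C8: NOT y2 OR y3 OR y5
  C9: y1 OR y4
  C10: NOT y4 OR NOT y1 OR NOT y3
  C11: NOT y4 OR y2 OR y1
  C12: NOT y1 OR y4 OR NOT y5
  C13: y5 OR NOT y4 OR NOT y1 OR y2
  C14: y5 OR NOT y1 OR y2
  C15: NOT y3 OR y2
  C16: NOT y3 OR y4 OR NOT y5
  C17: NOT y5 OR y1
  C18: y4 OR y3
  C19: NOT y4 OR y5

Branch on y2: set y2 = true.
Branch on y3: set y3 = true.
From the singleton clause (NOT y4), y4 = false.
From the singleton clause (y1), y1 = true.
From the singleton clause (NOT y5), y5 = false.
Every clause now holds.

y1 ↦ true; y2 ↦ true; y3 ↦ true; y4 ↦ false; y5 ↦ false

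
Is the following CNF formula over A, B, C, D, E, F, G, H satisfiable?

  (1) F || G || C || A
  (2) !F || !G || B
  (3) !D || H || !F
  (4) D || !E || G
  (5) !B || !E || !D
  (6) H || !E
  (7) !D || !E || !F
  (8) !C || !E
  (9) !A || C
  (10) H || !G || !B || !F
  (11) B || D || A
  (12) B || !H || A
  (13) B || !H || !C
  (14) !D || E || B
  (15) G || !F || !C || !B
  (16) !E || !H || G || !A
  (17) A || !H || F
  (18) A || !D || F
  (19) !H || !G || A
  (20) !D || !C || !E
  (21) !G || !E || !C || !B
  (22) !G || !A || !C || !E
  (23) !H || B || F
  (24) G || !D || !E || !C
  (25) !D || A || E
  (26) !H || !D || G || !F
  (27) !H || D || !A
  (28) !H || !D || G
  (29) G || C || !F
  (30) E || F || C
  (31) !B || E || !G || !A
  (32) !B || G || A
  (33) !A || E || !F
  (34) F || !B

Suppose H = false.
Unit clause (!E) forces E = false.
Suppose D = false.
Suppose A = true.
Unit clause (C) forces C = true.
Unit clause (!F) forces F = false.
Unit clause (!B) forces B = false.
All clauses hold; G can take either value.
A satisfying assignment: A=true,  B=false,  C=true,  D=false,  E=false,  F=false,  G=true,  H=false.

Satisfiable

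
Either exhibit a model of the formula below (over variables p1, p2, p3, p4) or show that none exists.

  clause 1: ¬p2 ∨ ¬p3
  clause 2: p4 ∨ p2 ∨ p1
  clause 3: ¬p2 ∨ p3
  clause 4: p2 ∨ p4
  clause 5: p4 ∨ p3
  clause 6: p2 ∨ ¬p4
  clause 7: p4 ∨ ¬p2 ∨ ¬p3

Try p2 = False.
The clause (p4) is unit, so p4 = True.
Now (¬p4) is unsatisfied and unit — conflict.
Backtrack on p2: now try p2 = True.
The clause (¬p3) is unit, so p3 = False.
Now (p3) is unsatisfied and unit — conflict.
Both values of p2 lead to a conflict.

UNSATISFIABLE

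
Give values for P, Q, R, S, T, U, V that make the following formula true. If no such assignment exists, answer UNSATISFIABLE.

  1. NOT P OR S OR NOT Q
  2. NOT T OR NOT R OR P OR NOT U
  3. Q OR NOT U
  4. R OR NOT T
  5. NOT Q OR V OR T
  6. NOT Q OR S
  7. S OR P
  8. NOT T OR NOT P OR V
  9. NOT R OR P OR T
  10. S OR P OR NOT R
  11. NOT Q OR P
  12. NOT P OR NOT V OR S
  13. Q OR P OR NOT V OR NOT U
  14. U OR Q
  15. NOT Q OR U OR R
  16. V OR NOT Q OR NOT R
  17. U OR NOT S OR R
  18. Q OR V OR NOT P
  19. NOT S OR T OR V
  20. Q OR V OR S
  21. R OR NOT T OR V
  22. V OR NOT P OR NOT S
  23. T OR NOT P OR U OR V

Case Q = true:
From the singleton clause (S), S = true.
From the singleton clause (P), P = true.
From the singleton clause (V), V = true.
Case R = true:
All clauses hold; T, U can take either value.

P ↦ true, Q ↦ true, R ↦ true, S ↦ true, T ↦ false, U ↦ false, V ↦ true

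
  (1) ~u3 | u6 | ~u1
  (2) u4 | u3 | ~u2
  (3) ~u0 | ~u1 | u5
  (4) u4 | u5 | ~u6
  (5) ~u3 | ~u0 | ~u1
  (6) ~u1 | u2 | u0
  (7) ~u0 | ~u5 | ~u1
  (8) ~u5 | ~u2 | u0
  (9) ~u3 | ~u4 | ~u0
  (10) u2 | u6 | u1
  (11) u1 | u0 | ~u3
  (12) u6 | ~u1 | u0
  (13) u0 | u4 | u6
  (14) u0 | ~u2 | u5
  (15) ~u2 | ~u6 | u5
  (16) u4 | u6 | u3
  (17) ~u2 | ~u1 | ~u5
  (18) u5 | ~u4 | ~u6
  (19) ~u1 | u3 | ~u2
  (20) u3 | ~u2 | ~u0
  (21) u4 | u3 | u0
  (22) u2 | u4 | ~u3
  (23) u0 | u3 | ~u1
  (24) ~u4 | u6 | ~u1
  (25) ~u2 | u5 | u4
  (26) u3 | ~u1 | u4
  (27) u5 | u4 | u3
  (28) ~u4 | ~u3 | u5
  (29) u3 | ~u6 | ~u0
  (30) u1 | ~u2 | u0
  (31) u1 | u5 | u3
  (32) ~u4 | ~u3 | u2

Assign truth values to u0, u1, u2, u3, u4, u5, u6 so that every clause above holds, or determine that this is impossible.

Branch on u3: set u3 = 0.
Branch on u4: set u4 = 1.
Branch on u5: set u5 = 1.
Branch on u0: set u0 = 0.
From the singleton clause (~u2), u2 = 0.
From the singleton clause (~u1), u1 = 0.
From the singleton clause (u6), u6 = 1.
This assignment satisfies each clause.

u0: 0; u1: 0; u2: 0; u3: 0; u4: 1; u5: 1; u6: 1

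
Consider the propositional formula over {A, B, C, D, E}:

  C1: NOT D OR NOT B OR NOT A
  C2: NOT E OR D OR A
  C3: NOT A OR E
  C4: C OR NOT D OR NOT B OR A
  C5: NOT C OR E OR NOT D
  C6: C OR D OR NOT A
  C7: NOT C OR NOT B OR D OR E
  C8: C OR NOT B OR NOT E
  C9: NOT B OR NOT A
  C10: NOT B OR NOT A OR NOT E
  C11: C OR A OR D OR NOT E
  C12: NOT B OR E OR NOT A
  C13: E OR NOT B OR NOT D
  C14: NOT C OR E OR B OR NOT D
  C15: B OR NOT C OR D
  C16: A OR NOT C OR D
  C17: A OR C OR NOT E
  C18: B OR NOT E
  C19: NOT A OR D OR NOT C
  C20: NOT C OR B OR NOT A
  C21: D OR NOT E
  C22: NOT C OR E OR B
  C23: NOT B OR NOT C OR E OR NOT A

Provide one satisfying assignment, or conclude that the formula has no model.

Try A = false.
Try E = false.
Try C = false.
Try D = false.
No clause remains; B is free.

A=false,  B=false,  C=false,  D=false,  E=false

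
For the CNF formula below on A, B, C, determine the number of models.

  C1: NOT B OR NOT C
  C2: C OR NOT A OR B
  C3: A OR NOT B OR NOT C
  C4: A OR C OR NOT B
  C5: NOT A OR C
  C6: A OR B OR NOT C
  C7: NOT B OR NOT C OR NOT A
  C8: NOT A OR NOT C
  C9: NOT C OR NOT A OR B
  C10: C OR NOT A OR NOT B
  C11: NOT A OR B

1

There are 2^3 = 8 truth assignments over (A, B, C).
Check each against the 11 clauses (columns in the order A, B, C):
  F F F  ✓ satisfies all
  F F T  ✗ fails (A OR B OR NOT C)
  F T F  ✗ fails (A OR C OR NOT B)
  F T T  ✗ fails (NOT B OR NOT C)
  T F F  ✗ fails (C OR NOT A OR B)
  T F T  ✗ fails (NOT A OR NOT C)
  T T F  ✗ fails (NOT A OR C)
  T T T  ✗ fails (NOT B OR NOT C)
1 of the 8 rows is a model.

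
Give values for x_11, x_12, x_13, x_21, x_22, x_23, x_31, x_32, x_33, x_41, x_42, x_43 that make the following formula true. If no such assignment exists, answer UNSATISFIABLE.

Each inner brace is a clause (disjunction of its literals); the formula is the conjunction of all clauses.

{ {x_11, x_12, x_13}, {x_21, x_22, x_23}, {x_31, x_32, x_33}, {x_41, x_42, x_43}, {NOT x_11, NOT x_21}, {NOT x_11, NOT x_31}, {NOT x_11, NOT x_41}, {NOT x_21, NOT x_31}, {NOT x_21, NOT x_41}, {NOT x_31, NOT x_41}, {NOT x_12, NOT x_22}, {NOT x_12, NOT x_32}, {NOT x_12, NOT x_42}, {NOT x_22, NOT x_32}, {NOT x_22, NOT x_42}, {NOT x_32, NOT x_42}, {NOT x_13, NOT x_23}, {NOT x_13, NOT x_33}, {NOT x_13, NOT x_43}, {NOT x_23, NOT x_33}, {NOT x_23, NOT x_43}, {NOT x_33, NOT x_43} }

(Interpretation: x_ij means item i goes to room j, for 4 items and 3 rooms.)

UNSATISFIABLE

Case x_11 = false:
Case x_12 = true:
The clause (NOT x_22) is unit, so x_22 = false.
The clause (NOT x_32) is unit, so x_32 = false.
The clause (NOT x_42) is unit, so x_42 = false.
Case x_21 = true:
The clause (NOT x_31) is unit, so x_31 = false.
The clause (x_33) is unit, so x_33 = true.
The clause (NOT x_41) is unit, so x_41 = false.
The clause (x_43) is unit, so x_43 = true.
Now (NOT x_43) is unsatisfied and unit — conflict.
Undo x_21 and try x_21 = false.
The clause (x_23) is unit, so x_23 = true.
The clause (NOT x_13) is unit, so x_13 = false.
The clause (NOT x_33) is unit, so x_33 = false.
The clause (x_31) is unit, so x_31 = true.
The clause (NOT x_41) is unit, so x_41 = false.
The clause (x_43) is unit, so x_43 = true.
Now (NOT x_43) is unsatisfied and unit — conflict.
Neither x_21 = true nor x_21 = false works.
Undo x_12 and try x_12 = false.
The clause (x_13) is unit, so x_13 = true.
The clause (NOT x_23) is unit, so x_23 = false.
The clause (NOT x_33) is unit, so x_33 = false.
The clause (NOT x_43) is unit, so x_43 = false.
Case x_21 = true:
The clause (NOT x_31) is unit, so x_31 = false.
The clause (x_32) is unit, so x_32 = true.
The clause (NOT x_41) is unit, so x_41 = false.
The clause (x_42) is unit, so x_42 = true.
Now (NOT x_42) is unsatisfied and unit — conflict.
Undo x_21 and try x_21 = false.
The clause (x_22) is unit, so x_22 = true.
The clause (NOT x_32) is unit, so x_32 = false.
The clause (x_31) is unit, so x_31 = true.
The clause (NOT x_41) is unit, so x_41 = false.
The clause (x_42) is unit, so x_42 = true.
Now (NOT x_42) is unsatisfied and unit — conflict.
Neither x_21 = true nor x_21 = false works.
Neither x_12 = true nor x_12 = false works.
Undo x_11 and try x_11 = true.
The clause (NOT x_21) is unit, so x_21 = false.
The clause (NOT x_31) is unit, so x_31 = false.
The clause (NOT x_41) is unit, so x_41 = false.
Case x_22 = true:
The clause (NOT x_12) is unit, so x_12 = false.
The clause (NOT x_32) is unit, so x_32 = false.
The clause (x_33) is unit, so x_33 = true.
The clause (NOT x_42) is unit, so x_42 = false.
The clause (x_43) is unit, so x_43 = true.
Now (NOT x_43) is unsatisfied and unit — conflict.
Undo x_22 and try x_22 = false.
The clause (x_23) is unit, so x_23 = true.
The clause (NOT x_13) is unit, so x_13 = false.
The clause (NOT x_33) is unit, so x_33 = false.
The clause (x_32) is unit, so x_32 = true.
The clause (NOT x_12) is unit, so x_12 = false.
The clause (NOT x_42) is unit, so x_42 = false.
The clause (x_43) is unit, so x_43 = true.
Now (NOT x_43) is unsatisfied and unit — conflict.
Neither x_22 = true nor x_22 = false works.
Neither x_11 = true nor x_11 = false works.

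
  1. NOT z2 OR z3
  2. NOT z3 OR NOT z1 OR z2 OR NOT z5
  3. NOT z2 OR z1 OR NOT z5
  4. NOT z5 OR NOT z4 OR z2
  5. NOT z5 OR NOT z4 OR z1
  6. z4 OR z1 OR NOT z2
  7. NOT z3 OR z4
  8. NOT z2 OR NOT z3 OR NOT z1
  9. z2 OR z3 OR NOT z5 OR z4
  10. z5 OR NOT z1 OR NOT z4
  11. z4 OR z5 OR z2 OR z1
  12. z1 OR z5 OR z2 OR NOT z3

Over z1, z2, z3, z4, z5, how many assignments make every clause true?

3

There are 2^5 = 32 truth assignments over (z1, z2, z3, z4, z5).
Split on z4. With z4 = true, the clauses containing z4 are satisfied and NOT z4 drops from the rest; 2 of the 2^4 = 16 assignments to the other variables satisfy what remains.
With z4 = false, by the same count on the reduced clause set, 1 assignment works.
(One model: z1=F, z2=F, z3=F, z4=T, z5=F.)
Total: 2 + 1 = 3.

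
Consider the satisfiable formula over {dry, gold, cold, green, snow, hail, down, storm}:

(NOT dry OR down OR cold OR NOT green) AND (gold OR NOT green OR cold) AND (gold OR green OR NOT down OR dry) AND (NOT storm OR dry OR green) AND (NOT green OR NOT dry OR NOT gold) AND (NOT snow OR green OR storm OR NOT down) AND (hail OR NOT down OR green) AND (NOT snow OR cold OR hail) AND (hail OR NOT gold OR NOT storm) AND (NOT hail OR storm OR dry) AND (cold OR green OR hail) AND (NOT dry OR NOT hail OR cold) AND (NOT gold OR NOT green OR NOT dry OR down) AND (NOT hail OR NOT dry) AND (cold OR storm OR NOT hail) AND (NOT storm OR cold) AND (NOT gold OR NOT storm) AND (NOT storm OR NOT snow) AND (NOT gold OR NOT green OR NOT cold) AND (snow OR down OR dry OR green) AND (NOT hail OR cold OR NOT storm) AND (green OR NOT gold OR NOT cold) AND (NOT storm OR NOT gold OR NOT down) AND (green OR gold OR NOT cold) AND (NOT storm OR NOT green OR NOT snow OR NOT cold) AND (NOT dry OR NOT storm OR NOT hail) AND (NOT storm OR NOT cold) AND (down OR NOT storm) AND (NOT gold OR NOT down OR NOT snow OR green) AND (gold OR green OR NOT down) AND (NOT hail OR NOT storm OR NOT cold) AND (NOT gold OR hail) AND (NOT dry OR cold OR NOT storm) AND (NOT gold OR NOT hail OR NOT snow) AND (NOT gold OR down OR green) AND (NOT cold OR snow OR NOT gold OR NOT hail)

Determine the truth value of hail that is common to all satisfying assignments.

False

Suppose hail = true.
Unit clause (NOT dry) forces dry = false.
Unit clause (storm) forces storm = true.
Unit clause (green) forces green = true.
Unit clause (cold) forces cold = true.
But (NOT cold) is also a unit clause — contradiction.
So every satisfying assignment has hail = False.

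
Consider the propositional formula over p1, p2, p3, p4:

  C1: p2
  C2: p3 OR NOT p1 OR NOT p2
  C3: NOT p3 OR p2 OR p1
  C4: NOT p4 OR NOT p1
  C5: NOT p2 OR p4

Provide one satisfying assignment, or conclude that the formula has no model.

p1=false, p2=true, p3=true, p4=true

Unit clause (p2) forces p2 = true.
Unit clause (p4) forces p4 = true.
Unit clause (NOT p1) forces p1 = false.
No clause remains; p3 is free.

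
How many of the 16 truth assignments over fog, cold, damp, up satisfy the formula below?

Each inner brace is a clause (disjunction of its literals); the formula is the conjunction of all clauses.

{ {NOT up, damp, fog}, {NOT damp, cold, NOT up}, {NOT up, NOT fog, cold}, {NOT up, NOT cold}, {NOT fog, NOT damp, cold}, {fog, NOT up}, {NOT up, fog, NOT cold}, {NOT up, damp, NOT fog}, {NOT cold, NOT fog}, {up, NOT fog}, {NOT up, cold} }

4

There are 2^4 = 16 truth assignments over (fog, cold, damp, up).
Split on cold. With cold = true, the clauses containing cold are satisfied and NOT cold drops from the rest; 2 of the 2^3 = 8 assignments to the other variables satisfy what remains.
With cold = false, by the same count on the reduced clause set, 2 assignments work.
(One model: fog=F, cold=F, damp=F, up=F.)
Total: 2 + 2 = 4.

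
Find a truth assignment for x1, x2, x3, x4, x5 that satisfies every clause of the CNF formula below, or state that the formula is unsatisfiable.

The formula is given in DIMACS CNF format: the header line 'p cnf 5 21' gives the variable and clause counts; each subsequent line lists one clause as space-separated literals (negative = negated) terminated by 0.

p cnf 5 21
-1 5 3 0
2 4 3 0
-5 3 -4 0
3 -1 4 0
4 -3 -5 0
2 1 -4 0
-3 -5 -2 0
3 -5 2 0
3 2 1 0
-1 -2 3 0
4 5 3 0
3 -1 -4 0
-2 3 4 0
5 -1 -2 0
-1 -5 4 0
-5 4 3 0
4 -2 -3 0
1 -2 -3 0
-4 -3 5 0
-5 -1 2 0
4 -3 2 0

Try x1 = False.
Try x2 = True.
From the singleton clause (¬x3), x3 = False.
From the singleton clause (x4), x4 = True.
From the singleton clause (¬x5), x5 = False.
This assignment satisfies each clause.

x1: False, x2: True, x3: False, x4: True, x5: False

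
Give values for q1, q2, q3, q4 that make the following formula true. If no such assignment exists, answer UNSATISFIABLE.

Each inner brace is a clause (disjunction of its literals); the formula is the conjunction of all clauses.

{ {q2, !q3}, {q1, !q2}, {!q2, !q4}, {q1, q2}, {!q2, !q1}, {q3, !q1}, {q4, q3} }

UNSATISFIABLE

Try q2 = true.
(q1) alone gives q1 = true.
But (!q1) is also a unit clause — contradiction.
So q2 must be the other value — set q2 = false.
(!q3) alone gives q3 = false.
(q1) alone gives q1 = true.
But (!q1) is also a unit clause — contradiction.
Either choice for q2 ends in contradiction.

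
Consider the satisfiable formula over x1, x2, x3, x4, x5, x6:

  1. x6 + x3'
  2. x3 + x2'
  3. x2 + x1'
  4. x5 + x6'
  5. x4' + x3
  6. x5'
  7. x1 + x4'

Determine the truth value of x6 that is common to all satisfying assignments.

False

Suppose x6 = 1.
The clause (x5) is unit, so x5 = 1.
Now (x5') is unsatisfied and unit — conflict.
So every satisfying assignment has x6 = False.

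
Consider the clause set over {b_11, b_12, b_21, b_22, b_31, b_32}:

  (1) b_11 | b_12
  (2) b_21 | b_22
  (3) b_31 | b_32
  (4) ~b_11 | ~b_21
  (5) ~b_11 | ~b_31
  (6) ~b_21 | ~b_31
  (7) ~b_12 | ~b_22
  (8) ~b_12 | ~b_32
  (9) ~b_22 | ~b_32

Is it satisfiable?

Case b_11 = 1:
(~b_21) alone gives b_21 = 0.
(b_22) alone gives b_22 = 1.
(~b_31) alone gives b_31 = 0.
(b_32) alone gives b_32 = 1.
Now (~b_32) is unsatisfied and unit — conflict.
Backtrack on b_11: now try b_11 = 0.
(b_12) alone gives b_12 = 1.
(~b_22) alone gives b_22 = 0.
(b_21) alone gives b_21 = 1.
(~b_31) alone gives b_31 = 0.
(b_32) alone gives b_32 = 1.
Now (~b_32) is unsatisfied and unit — conflict.
Either choice for b_11 ends in contradiction.
No assignment satisfies every clause.

No, unsatisfiable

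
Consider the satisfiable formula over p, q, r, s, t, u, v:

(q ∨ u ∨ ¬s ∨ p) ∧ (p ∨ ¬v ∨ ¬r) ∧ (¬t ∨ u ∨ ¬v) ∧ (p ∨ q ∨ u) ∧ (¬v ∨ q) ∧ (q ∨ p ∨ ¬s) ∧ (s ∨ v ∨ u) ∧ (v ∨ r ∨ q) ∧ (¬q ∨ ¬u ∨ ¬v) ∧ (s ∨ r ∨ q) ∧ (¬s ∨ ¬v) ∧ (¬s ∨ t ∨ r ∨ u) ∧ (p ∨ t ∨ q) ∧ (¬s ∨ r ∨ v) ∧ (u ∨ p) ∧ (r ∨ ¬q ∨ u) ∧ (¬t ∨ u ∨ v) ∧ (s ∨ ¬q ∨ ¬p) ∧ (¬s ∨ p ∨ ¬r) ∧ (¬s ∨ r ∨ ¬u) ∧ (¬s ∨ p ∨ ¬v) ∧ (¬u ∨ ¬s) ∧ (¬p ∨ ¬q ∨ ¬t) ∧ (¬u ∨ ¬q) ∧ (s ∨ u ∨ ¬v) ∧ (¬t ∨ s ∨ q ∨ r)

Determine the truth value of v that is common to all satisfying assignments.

False

Suppose v = True.
From the singleton clause (q), q = True.
From the singleton clause (¬u), u = False.
From the singleton clause (¬t), t = False.
From the singleton clause (¬s), s = False.
Now (s) is unsatisfied and unit — conflict.
So every satisfying assignment has v = False.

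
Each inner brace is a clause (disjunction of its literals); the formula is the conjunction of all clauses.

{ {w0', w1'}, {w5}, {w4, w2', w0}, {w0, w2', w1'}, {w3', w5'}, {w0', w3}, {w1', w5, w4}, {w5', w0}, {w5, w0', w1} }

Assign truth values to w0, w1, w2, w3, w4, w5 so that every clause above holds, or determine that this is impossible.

UNSATISFIABLE

Unit clause (w5) forces w5 = 1.
Unit clause (w3') forces w3 = 0.
Unit clause (w0') forces w0 = 0.
That conflicts with the unit clause (w0).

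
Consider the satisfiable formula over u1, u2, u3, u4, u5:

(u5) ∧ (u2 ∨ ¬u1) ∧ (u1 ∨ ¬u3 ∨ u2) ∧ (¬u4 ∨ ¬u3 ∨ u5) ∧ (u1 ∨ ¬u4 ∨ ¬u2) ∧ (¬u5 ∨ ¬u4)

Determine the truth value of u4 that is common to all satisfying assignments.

Suppose u4 = True.
From the singleton clause (u5), u5 = True.
That conflicts with the unit clause (¬u5).
So every satisfying assignment has u4 = False.

False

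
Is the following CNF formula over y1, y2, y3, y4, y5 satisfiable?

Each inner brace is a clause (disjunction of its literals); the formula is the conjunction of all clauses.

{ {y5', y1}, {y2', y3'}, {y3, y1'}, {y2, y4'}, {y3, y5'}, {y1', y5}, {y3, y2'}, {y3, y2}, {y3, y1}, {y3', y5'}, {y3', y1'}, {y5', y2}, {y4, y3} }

Branch on y5: set y5 = 0.
(y1') alone gives y1 = 0.
(y3) alone gives y3 = 1.
(y2') alone gives y2 = 0.
(y4') alone gives y4 = 0.
All clauses are satisfied.
A satisfying assignment: y1 ↦ 0; y2 ↦ 0; y3 ↦ 1; y4 ↦ 0; y5 ↦ 0.

Yes, satisfiable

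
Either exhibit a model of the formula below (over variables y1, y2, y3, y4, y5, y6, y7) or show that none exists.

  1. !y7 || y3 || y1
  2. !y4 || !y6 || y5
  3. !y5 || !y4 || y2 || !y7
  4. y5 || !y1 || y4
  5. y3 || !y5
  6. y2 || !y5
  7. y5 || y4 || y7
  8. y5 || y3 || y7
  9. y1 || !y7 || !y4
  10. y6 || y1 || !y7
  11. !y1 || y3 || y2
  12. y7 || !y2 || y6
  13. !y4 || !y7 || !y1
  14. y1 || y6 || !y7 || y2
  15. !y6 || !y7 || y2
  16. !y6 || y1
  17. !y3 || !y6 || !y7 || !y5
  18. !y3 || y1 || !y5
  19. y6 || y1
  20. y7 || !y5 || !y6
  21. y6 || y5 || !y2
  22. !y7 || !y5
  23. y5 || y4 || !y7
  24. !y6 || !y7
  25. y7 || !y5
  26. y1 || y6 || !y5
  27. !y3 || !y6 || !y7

Try y3 = true.
Try y2 = false.
(!y5) alone gives y5 = false.
Try y4 = true.
(!y6) alone gives y6 = false.
(y1) alone gives y1 = true.
(!y7) alone gives y7 = false.
Every clause now holds.

y1 ↦ true, y2 ↦ false, y3 ↦ true, y4 ↦ true, y5 ↦ false, y6 ↦ false, y7 ↦ false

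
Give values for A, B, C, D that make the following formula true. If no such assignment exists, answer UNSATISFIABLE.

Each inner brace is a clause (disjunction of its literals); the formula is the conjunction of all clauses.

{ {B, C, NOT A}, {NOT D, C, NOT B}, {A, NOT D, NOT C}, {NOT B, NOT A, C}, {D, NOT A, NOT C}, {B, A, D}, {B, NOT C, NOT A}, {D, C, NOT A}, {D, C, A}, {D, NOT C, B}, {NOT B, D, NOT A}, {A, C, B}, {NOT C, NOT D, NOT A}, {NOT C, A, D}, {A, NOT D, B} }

UNSATISFIABLE

Case B = true:
Case D = false:
(NOT A) alone gives A = false.
(C) alone gives C = true.
But (NOT C) is also a unit clause — contradiction.
That branch fails; take D = true instead.
(C) alone gives C = true.
(A) alone gives A = true.
But (NOT A) is also a unit clause — contradiction.
Either choice for D ends in contradiction.
That branch fails; take B = false instead.
Case C = true:
(NOT A) alone gives A = false.
(NOT D) alone gives D = false.
But (D) is also a unit clause — contradiction.
That branch fails; take C = false instead.
(NOT A) alone gives A = false.
But (A) is also a unit clause — contradiction.
Either choice for C ends in contradiction.
Either choice for B ends in contradiction.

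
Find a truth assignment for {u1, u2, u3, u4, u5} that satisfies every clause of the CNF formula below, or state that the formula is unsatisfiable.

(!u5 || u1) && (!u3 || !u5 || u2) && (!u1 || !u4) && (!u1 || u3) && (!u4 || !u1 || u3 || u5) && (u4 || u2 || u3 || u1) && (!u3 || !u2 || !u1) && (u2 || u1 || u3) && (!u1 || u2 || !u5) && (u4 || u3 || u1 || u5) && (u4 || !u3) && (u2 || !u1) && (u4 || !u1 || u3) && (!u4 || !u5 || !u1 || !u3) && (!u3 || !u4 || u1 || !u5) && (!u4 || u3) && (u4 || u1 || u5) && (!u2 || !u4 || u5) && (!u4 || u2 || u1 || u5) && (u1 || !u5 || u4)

UNSATISFIABLE

Case u5 = false:
Case u1 = false:
The clause (u4) is unit, so u4 = true.
The clause (u3) is unit, so u3 = true.
The clause (!u2) is unit, so u2 = false.
Now (u2) is unsatisfied and unit — conflict.
So u1 must be the other value — set u1 = true.
The clause (!u4) is unit, so u4 = false.
The clause (u3) is unit, so u3 = true.
Now (!u3) is unsatisfied and unit — conflict.
Either choice for u1 ends in contradiction.
So u5 must be the other value — set u5 = true.
The clause (u1) is unit, so u1 = true.
The clause (!u4) is unit, so u4 = false.
The clause (u3) is unit, so u3 = true.
Now (!u3) is unsatisfied and unit — conflict.
Either choice for u5 ends in contradiction.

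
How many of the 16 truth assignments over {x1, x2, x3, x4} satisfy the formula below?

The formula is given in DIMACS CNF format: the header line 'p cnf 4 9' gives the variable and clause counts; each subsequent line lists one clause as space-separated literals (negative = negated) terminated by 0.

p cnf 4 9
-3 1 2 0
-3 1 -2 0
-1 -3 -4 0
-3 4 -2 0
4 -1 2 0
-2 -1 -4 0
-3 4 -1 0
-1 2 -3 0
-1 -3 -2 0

6

There are 2^4 = 16 truth assignments over (x1, x2, x3, x4).
Check each against the 9 clauses (columns in the order x1, x2, x3, x4):
  F F F F  ✓ satisfies all
  F F F T  ✓ satisfies all
  F F T F  ✗ fails (¬x3 ∨ x1 ∨ x2)
  F F T T  ✗ fails (¬x3 ∨ x1 ∨ x2)
  F T F F  ✓ satisfies all
  F T F T  ✓ satisfies all
  F T T F  ✗ fails (¬x3 ∨ x1 ∨ ¬x2)
  F T T T  ✗ fails (¬x3 ∨ x1 ∨ ¬x2)
  T F F F  ✗ fails (x4 ∨ ¬x1 ∨ x2)
  T F F T  ✓ satisfies all
  T F T F  ✗ fails (x4 ∨ ¬x1 ∨ x2)
  T F T T  ✗ fails (¬x1 ∨ ¬x3 ∨ ¬x4)
  T T F F  ✓ satisfies all
  T T F T  ✗ fails (¬x2 ∨ ¬x1 ∨ ¬x4)
  T T T F  ✗ fails (¬x3 ∨ x4 ∨ ¬x2)
  T T T T  ✗ fails (¬x1 ∨ ¬x3 ∨ ¬x4)
6 of the 16 rows are models.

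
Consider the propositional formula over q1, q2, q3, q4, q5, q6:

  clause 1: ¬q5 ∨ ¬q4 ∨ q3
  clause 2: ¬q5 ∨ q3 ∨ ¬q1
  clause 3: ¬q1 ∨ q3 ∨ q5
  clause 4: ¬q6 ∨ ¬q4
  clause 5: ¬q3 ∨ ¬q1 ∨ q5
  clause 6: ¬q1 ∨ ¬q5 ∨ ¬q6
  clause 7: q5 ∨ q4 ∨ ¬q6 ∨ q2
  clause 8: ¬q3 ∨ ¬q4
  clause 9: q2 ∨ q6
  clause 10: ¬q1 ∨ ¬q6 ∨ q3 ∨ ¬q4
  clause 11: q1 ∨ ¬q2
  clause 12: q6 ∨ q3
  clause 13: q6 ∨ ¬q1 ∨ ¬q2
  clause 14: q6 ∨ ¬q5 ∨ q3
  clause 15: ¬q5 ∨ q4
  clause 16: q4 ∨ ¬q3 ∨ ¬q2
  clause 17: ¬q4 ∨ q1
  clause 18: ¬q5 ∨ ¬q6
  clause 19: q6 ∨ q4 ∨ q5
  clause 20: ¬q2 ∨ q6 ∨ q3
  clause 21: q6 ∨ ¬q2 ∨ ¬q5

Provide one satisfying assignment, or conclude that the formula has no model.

UNSATISFIABLE

Suppose q6 = False.
The clause (q2) is unit, so q2 = True.
The clause (q1) is unit, so q1 = True.
Now (¬q1) is unsatisfied and unit — conflict.
That branch fails; take q6 = True instead.
The clause (¬q4) is unit, so q4 = False.
The clause (¬q5) is unit, so q5 = False.
The clause (q2) is unit, so q2 = True.
The clause (q1) is unit, so q1 = True.
The clause (q3) is unit, so q3 = True.
Now (¬q3) is unsatisfied and unit — conflict.
Either choice for q6 ends in contradiction.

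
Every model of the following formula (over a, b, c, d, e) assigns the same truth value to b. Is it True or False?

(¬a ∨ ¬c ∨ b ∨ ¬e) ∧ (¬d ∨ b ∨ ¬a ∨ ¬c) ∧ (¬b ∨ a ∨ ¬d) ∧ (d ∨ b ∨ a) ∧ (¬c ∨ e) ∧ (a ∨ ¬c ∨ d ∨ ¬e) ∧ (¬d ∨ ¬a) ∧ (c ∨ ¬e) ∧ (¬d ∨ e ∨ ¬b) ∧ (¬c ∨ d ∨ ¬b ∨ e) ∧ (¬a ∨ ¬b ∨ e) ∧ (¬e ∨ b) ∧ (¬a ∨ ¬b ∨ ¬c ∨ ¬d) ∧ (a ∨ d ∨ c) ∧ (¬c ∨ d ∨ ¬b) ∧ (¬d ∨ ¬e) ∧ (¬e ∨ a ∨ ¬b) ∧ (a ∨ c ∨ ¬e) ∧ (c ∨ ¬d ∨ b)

Suppose b = True.
Case a = True:
(¬d) alone gives d = False.
(e) alone gives e = True.
(c) alone gives c = True.
But (¬c) is also a unit clause — contradiction.
So a must be the other value — set a = False.
(¬d) alone gives d = False.
(c) alone gives c = True.
But (¬c) is also a unit clause — contradiction.
Neither a = True nor a = False works.
So every satisfying assignment has b = False.

False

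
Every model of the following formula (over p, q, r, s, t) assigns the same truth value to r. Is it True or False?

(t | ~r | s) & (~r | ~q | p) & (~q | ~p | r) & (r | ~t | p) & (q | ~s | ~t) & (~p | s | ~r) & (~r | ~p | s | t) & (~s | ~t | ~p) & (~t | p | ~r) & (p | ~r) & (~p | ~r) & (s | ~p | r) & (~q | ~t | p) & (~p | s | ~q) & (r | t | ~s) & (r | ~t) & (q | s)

False

Suppose r = 1.
(p) alone gives p = 1.
That conflicts with the unit clause (~p).
So every satisfying assignment has r = False.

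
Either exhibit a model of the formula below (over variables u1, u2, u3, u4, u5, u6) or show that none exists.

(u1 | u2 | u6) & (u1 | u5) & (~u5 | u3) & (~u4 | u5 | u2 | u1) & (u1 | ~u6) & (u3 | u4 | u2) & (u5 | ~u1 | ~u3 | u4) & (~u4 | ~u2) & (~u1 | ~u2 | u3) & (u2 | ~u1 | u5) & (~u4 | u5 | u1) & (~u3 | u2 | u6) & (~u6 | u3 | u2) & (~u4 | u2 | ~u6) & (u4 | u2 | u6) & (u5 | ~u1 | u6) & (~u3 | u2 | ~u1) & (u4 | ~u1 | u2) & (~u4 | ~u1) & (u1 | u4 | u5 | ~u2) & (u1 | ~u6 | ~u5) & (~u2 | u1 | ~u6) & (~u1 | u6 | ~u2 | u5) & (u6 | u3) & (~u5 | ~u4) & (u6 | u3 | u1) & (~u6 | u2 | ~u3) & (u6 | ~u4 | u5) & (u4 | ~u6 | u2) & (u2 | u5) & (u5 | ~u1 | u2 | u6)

Branch on u1: set u1 = 1.
(~u4) alone gives u4 = 0.
(u2) alone gives u2 = 1.
(u3) alone gives u3 = 1.
(u5) alone gives u5 = 1.
Every clause is now satisfied; u6 is unconstrained.

u1 ↦ 1; u2 ↦ 1; u3 ↦ 1; u4 ↦ 0; u5 ↦ 1; u6 ↦ 0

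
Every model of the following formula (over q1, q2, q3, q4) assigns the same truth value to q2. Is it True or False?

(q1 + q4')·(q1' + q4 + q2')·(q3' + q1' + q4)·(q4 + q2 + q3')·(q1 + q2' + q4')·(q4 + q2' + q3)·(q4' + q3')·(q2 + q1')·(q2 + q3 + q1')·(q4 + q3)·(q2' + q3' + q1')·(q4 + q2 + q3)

True

Suppose q2 = 0.
(q1') alone gives q1 = 0.
(q4') alone gives q4 = 0.
(q3') alone gives q3 = 0.
But (q3) is also a unit clause — contradiction.
So every satisfying assignment has q2 = True.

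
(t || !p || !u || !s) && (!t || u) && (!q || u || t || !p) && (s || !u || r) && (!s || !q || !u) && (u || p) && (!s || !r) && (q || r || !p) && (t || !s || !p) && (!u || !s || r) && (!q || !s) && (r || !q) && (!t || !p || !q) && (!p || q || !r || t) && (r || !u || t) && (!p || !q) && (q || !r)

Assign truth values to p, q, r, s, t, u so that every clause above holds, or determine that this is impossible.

Try t = true.
From the singleton clause (u), u = true.
Try s = false.
From the singleton clause (r), r = true.
From the singleton clause (q), q = true.
From the singleton clause (!p), p = false.
Every clause now holds.

p ↦ false, q ↦ true, r ↦ true, s ↦ false, t ↦ true, u ↦ true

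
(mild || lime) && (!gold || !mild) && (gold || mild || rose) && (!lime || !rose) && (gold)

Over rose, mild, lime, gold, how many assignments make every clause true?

1

There are 2^4 = 16 truth assignments over (rose, mild, lime, gold).
Check each against the 5 clauses (columns in the order rose, mild, lime, gold):
  F F F F  ✗ fails (mild || lime)
  F F F T  ✗ fails (mild || lime)
  F F T F  ✗ fails (gold || mild || rose)
  F F T T  ✓ satisfies all
  F T F F  ✗ fails (gold)
  F T F T  ✗ fails (!gold || !mild)
  F T T F  ✗ fails (gold)
  F T T T  ✗ fails (!gold || !mild)
  T F F F  ✗ fails (mild || lime)
  T F F T  ✗ fails (mild || lime)
  T F T F  ✗ fails (!lime || !rose)
  T F T T  ✗ fails (!lime || !rose)
  T T F F  ✗ fails (gold)
  T T F T  ✗ fails (!gold || !mild)
  T T T F  ✗ fails (!lime || !rose)
  T T T T  ✗ fails (!gold || !mild)
1 of the 16 rows is a model.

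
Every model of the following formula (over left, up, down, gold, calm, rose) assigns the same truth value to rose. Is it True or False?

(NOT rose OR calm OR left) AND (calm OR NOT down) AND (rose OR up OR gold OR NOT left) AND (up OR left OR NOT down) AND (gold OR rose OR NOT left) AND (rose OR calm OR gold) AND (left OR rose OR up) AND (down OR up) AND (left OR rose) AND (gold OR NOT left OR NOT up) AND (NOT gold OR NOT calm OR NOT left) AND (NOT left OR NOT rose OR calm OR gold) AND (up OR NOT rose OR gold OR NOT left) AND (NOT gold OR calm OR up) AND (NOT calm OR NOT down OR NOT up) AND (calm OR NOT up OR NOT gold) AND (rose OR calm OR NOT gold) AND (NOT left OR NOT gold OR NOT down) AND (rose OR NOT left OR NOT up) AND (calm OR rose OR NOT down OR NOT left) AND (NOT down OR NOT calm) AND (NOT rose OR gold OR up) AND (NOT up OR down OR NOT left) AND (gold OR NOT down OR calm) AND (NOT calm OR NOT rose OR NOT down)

Suppose rose = false.
Unit clause (left) forces left = true.
Unit clause (gold) forces gold = true.
Unit clause (NOT calm) forces calm = false.
But (calm) is also a unit clause — contradiction.
So every satisfying assignment has rose = True.

True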